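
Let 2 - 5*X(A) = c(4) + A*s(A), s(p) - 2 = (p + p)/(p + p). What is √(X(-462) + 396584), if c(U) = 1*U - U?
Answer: 2*√2480385/5 ≈ 629.97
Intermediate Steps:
s(p) = 3 (s(p) = 2 + (p + p)/(p + p) = 2 + (2*p)/((2*p)) = 2 + (2*p)*(1/(2*p)) = 2 + 1 = 3)
c(U) = 0 (c(U) = U - U = 0)
X(A) = ⅖ - 3*A/5 (X(A) = ⅖ - (0 + A*3)/5 = ⅖ - (0 + 3*A)/5 = ⅖ - 3*A/5)
√(X(-462) + 396584) = √((⅖ - ⅗*(-462)) + 396584) = √((⅖ + 1386/5) + 396584) = √(1388/5 + 396584) = √(1984308/5) = 2*√2480385/5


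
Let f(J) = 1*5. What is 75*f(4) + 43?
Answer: 418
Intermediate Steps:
f(J) = 5
75*f(4) + 43 = 75*5 + 43 = 375 + 43 = 418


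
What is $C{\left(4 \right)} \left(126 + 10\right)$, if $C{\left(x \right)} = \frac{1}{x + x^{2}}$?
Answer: $\frac{34}{5} \approx 6.8$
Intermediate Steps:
$C{\left(4 \right)} \left(126 + 10\right) = \frac{1}{4 \left(1 + 4\right)} \left(126 + 10\right) = \frac{1}{4 \cdot 5} \cdot 136 = \frac{1}{4} \cdot \frac{1}{5} \cdot 136 = \frac{1}{20} \cdot 136 = \frac{34}{5}$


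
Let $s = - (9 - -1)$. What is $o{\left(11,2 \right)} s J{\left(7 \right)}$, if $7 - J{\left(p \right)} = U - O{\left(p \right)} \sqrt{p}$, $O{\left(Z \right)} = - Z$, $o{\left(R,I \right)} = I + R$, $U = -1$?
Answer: $-1040 + 910 \sqrt{7} \approx 1367.6$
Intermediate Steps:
$s = -10$ ($s = - (9 + 1) = \left(-1\right) 10 = -10$)
$J{\left(p \right)} = 8 - p^{\frac{3}{2}}$ ($J{\left(p \right)} = 7 - \left(-1 - - p \sqrt{p}\right) = 7 - \left(-1 - - p^{\frac{3}{2}}\right) = 7 - \left(-1 + p^{\frac{3}{2}}\right) = 8 - p^{\frac{3}{2}}$)
$o{\left(11,2 \right)} s J{\left(7 \right)} = \left(2 + 11\right) \left(-10\right) \left(8 - 7^{\frac{3}{2}}\right) = 13 \left(-10\right) \left(8 - 7 \sqrt{7}\right) = - 130 \left(8 - 7 \sqrt{7}\right) = -1040 + 910 \sqrt{7}$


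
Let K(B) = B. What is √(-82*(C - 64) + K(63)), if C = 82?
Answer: 3*I*√157 ≈ 37.59*I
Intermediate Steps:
√(-82*(C - 64) + K(63)) = √(-82*(82 - 64) + 63) = √(-82*18 + 63) = √(-1476 + 63) = √(-1413) = 3*I*√157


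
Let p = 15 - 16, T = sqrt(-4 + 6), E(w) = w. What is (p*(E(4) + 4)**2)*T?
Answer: -64*sqrt(2) ≈ -90.510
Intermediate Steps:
T = sqrt(2) ≈ 1.4142
p = -1
(p*(E(4) + 4)**2)*T = (-(4 + 4)**2)*sqrt(2) = (-1*8**2)*sqrt(2) = (-1*64)*sqrt(2) = -64*sqrt(2)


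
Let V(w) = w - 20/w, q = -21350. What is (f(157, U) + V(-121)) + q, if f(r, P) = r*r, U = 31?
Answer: 384558/121 ≈ 3178.2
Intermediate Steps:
f(r, P) = r**2
(f(157, U) + V(-121)) + q = (157**2 + (-121 - 20/(-121))) - 21350 = (24649 + (-121 - 20*(-1/121))) - 21350 = (24649 + (-121 + 20/121)) - 21350 = (24649 - 14621/121) - 21350 = 2967908/121 - 21350 = 384558/121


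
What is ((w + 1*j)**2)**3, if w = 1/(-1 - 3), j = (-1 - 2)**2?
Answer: 1838265625/4096 ≈ 4.4880e+5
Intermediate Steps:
j = 9 (j = (-3)**2 = 9)
w = -1/4 (w = 1/(-4) = -1/4 ≈ -0.25000)
((w + 1*j)**2)**3 = ((-1/4 + 1*9)**2)**3 = ((-1/4 + 9)**2)**3 = ((35/4)**2)**3 = (1225/16)**3 = 1838265625/4096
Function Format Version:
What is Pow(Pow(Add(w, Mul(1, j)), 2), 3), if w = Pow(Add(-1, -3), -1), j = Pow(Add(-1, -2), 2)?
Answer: Rational(1838265625, 4096) ≈ 4.4880e+5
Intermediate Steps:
j = 9 (j = Pow(-3, 2) = 9)
w = Rational(-1, 4) (w = Pow(-4, -1) = Rational(-1, 4) ≈ -0.25000)
Pow(Pow(Add(w, Mul(1, j)), 2), 3) = Pow(Pow(Add(Rational(-1, 4), Mul(1, 9)), 2), 3) = Pow(Pow(Add(Rational(-1, 4), 9), 2), 3) = Pow(Pow(Rational(35, 4), 2), 3) = Pow(Rational(1225, 16), 3) = Rational(1838265625, 4096)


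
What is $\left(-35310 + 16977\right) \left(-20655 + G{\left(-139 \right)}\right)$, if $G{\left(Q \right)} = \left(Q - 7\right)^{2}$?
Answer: $-12118113$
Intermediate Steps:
$G{\left(Q \right)} = \left(-7 + Q\right)^{2}$
$\left(-35310 + 16977\right) \left(-20655 + G{\left(-139 \right)}\right) = \left(-35310 + 16977\right) \left(-20655 + \left(-7 - 139\right)^{2}\right) = - 18333 \left(-20655 + \left(-146\right)^{2}\right) = - 18333 \left(-20655 + 21316\right) = \left(-18333\right) 661 = -12118113$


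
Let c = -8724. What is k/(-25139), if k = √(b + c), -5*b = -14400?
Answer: -2*I*√1461/25139 ≈ -0.0030409*I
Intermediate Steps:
b = 2880 (b = -⅕*(-14400) = 2880)
k = 2*I*√1461 (k = √(2880 - 8724) = √(-5844) = 2*I*√1461 ≈ 76.446*I)
k/(-25139) = (2*I*√1461)/(-25139) = (2*I*√1461)*(-1/25139) = -2*I*√1461/25139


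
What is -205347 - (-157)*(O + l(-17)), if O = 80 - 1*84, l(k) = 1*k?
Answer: -208644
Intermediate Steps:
l(k) = k
O = -4 (O = 80 - 84 = -4)
-205347 - (-157)*(O + l(-17)) = -205347 - (-157)*(-4 - 17) = -205347 - (-157)*(-21) = -205347 - 1*3297 = -205347 - 3297 = -208644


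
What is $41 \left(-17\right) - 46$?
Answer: $-743$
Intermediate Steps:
$41 \left(-17\right) - 46 = -697 - 46 = -743$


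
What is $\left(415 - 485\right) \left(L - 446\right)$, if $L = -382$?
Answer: $57960$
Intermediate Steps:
$\left(415 - 485\right) \left(L - 446\right) = \left(415 - 485\right) \left(-382 - 446\right) = \left(-70\right) \left(-828\right) = 57960$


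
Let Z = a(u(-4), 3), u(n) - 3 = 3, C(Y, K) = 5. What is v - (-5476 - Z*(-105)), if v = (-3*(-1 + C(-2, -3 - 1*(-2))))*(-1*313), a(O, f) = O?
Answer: 8602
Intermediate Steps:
u(n) = 6 (u(n) = 3 + 3 = 6)
Z = 6
v = 3756 (v = (-3*(-1 + 5))*(-1*313) = -3*4*(-313) = -12*(-313) = 3756)
v - (-5476 - Z*(-105)) = 3756 - (-5476 - 6*(-105)) = 3756 - (-5476 - 1*(-630)) = 3756 - (-5476 + 630) = 3756 - 1*(-4846) = 3756 + 4846 = 8602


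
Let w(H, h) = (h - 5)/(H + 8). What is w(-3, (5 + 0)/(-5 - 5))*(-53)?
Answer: 583/10 ≈ 58.300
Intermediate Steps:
w(H, h) = (-5 + h)/(8 + H)
w(-3, (5 + 0)/(-5 - 5))*(-53) = ((-5 + (5 + 0)/(-5 - 5))/(8 - 3))*(-53) = ((-5 + 5/(-10))/5)*(-53) = ((-5 + 5*(-⅒))/5)*(-53) = ((-5 - ½)/5)*(-53) = ((⅕)*(-11/2))*(-53) = -11/10*(-53) = 583/10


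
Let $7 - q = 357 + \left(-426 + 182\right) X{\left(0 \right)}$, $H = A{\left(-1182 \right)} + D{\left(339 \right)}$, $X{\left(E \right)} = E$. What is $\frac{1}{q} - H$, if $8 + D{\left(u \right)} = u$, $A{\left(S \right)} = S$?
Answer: $\frac{297849}{350} \approx 851.0$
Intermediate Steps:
$D{\left(u \right)} = -8 + u$
$H = -851$ ($H = -1182 + \left(-8 + 339\right) = -1182 + 331 = -851$)
$q = -350$ ($q = 7 - \left(357 + \left(-426 + 182\right) 0\right) = 7 - \left(357 - 0\right) = 7 - \left(357 + 0\right) = 7 - 357 = -350$)
$\frac{1}{q} - H = \frac{1}{-350} - -851 = - \frac{1}{350} + 851 = \frac{297849}{350}$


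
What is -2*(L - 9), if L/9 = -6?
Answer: 126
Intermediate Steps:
L = -54 (L = 9*(-6) = -54)
-2*(L - 9) = -2*(-54 - 9) = -2*(-63) = 126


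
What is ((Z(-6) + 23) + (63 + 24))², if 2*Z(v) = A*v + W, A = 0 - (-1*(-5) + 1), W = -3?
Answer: 64009/4 ≈ 16002.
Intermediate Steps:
A = -6 (A = 0 - (5 + 1) = 0 - 1*6 = 0 - 6 = -6)
Z(v) = -3/2 - 3*v (Z(v) = (-6*v - 3)/2 = (-3 - 6*v)/2 = -3/2 - 3*v)
((Z(-6) + 23) + (63 + 24))² = (((-3/2 - 3*(-6)) + 23) + (63 + 24))² = (((-3/2 + 18) + 23) + 87)² = ((33/2 + 23) + 87)² = (79/2 + 87)² = (253/2)² = 64009/4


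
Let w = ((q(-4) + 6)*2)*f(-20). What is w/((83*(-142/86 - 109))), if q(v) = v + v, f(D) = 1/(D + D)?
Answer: -43/3949140 ≈ -1.0888e-5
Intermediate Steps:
f(D) = 1/(2*D)
q(v) = 2*v
w = ⅒ (w = ((2*(-4) + 6)*2)*((½)/(-20)) = ((-8 + 6)*2)*((½)*(-1/20)) = -2*2*(-1/40) = -4*(-1/40) = ⅒ ≈ 0.10000)
w/((83*(-142/86 - 109))) = 1/(10*((83*(-142/86 - 109)))) = 1/(10*((83*(-142*1/86 - 109)))) = 1/(10*((83*(-71/43 - 109)))) = 1/(10*((83*(-4758/43)))) = 1/(10*(-394914/43)) = (⅒)*(-43/394914) = -43/3949140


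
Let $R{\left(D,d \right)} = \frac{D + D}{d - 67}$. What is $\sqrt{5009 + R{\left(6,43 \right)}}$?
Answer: $\frac{3 \sqrt{2226}}{2} \approx 70.771$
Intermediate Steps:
$R{\left(D,d \right)} = \frac{2 D}{-67 + d}$
$\sqrt{5009 + R{\left(6,43 \right)}} = \sqrt{5009 + 2 \cdot 6 \frac{1}{-67 + 43}} = \sqrt{5009 + 2 \cdot 6 \frac{1}{-24}} = \sqrt{5009 + 2 \cdot 6 \left(- \frac{1}{24}\right)} = \sqrt{5009 - \frac{1}{2}} = \sqrt{\frac{10017}{2}} = \frac{3 \sqrt{2226}}{2}$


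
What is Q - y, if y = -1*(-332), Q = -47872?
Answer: -48204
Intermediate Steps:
y = 332
Q - y = -47872 - 1*332 = -47872 - 332 = -48204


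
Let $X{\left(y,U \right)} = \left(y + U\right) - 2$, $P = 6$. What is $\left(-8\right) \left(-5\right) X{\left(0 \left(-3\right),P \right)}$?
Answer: $160$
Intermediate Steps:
$X{\left(y,U \right)} = -2 + U + y$ ($X{\left(y,U \right)} = \left(U + y\right) - 2 = -2 + U + y$)
$\left(-8\right) \left(-5\right) X{\left(0 \left(-3\right),P \right)} = \left(-8\right) \left(-5\right) \left(-2 + 6 + 0 \left(-3\right)\right) = 40 \left(-2 + 6 + 0\right) = 40 \cdot 4 = 160$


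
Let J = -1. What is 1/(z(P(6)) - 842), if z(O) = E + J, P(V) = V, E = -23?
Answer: -1/866 ≈ -0.0011547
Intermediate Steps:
z(O) = -24 (z(O) = -23 - 1 = -24)
1/(z(P(6)) - 842) = 1/(-24 - 842) = 1/(-866) = -1/866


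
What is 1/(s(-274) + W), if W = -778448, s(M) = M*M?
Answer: -1/703372 ≈ -1.4217e-6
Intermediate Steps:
s(M) = M**2
1/(s(-274) + W) = 1/((-274)**2 - 778448) = 1/(75076 - 778448) = 1/(-703372) = -1/703372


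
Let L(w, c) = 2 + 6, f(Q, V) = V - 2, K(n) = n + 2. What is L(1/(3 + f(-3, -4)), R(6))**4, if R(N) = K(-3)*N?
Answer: 4096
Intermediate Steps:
K(n) = 2 + n
f(Q, V) = -2 + V
R(N) = -N (R(N) = (2 - 3)*N = -N)
L(w, c) = 8
L(1/(3 + f(-3, -4)), R(6))**4 = 8**4 = 4096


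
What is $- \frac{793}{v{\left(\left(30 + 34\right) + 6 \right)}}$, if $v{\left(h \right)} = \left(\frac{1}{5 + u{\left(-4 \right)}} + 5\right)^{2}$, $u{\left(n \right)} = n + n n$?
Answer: $- \frac{229177}{7396} \approx -30.987$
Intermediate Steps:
$u{\left(n \right)} = n + n^{2}$
$v{\left(h \right)} = \frac{7396}{289}$ ($v{\left(h \right)} = \left(\frac{1}{5 - 4 \left(1 - 4\right)} + 5\right)^{2} = \left(\frac{1}{5 - -12} + 5\right)^{2} = \left(\frac{1}{5 + 12} + 5\right)^{2} = \left(\frac{1}{17} + 5\right)^{2} = \left(\frac{86}{17}\right)^{2} = \frac{7396}{289}$)
$- \frac{793}{v{\left(\left(30 + 34\right) + 6 \right)}} = - \frac{793}{\frac{7396}{289}} = \left(-793\right) \frac{289}{7396} = - \frac{229177}{7396}$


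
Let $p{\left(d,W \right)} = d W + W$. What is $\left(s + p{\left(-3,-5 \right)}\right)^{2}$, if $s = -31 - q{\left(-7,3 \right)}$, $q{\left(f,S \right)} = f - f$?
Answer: $441$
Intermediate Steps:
$p{\left(d,W \right)} = W + W d$ ($p{\left(d,W \right)} = W d + W = W + W d$)
$q{\left(f,S \right)} = 0$
$s = -31$ ($s = -31 - 0 = -31 + 0 = -31$)
$\left(s + p{\left(-3,-5 \right)}\right)^{2} = \left(-31 - 5 \left(1 - 3\right)\right)^{2} = \left(-31 - -10\right)^{2} = \left(-31 + 10\right)^{2} = \left(-21\right)^{2} = 441$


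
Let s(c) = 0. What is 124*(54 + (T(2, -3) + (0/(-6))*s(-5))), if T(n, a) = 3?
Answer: 7068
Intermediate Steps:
124*(54 + (T(2, -3) + (0/(-6))*s(-5))) = 124*(54 + (3 + (0/(-6))*0)) = 124*(54 + (3 + (0*(-⅙))*0)) = 124*(54 + (3 + 0*0)) = 124*(54 + (3 + 0)) = 124*(54 + 3) = 124*57 = 7068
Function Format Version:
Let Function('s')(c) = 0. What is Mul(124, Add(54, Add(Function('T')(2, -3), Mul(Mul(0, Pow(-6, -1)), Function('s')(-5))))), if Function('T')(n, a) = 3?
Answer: 7068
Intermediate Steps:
Mul(124, Add(54, Add(Function('T')(2, -3), Mul(Mul(0, Pow(-6, -1)), Function('s')(-5))))) = Mul(124, Add(54, Add(3, Mul(Mul(0, Pow(-6, -1)), 0)))) = Mul(124, Add(54, Add(3, Mul(Mul(0, Rational(-1, 6)), 0)))) = Mul(124, Add(54, Add(3, Mul(0, 0)))) = Mul(124, Add(54, Add(3, 0))) = Mul(124, Add(54, 3)) = Mul(124, 57) = 7068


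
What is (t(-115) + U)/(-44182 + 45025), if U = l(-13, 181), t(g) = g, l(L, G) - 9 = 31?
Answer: -25/281 ≈ -0.088968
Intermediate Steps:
l(L, G) = 40 (l(L, G) = 9 + 31 = 40)
U = 40
(t(-115) + U)/(-44182 + 45025) = (-115 + 40)/(-44182 + 45025) = -75/843 = -75*1/843 = -25/281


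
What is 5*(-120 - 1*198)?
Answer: -1590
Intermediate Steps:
5*(-120 - 1*198) = 5*(-120 - 198) = 5*(-318) = -1590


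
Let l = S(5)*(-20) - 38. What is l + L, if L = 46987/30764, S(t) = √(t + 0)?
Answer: -1122045/30764 - 20*√5 ≈ -81.194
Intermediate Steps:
S(t) = √t
L = 46987/30764 (L = 46987*(1/30764) = 46987/30764 ≈ 1.5273)
l = -38 - 20*√5 (l = √5*(-20) - 38 = -20*√5 - 38 = -38 - 20*√5 ≈ -82.721)
l + L = (-38 - 20*√5) + 46987/30764 = -1122045/30764 - 20*√5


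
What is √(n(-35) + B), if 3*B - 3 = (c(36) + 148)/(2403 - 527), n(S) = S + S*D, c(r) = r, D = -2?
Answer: √71332086/1407 ≈ 6.0027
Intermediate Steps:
n(S) = -S (n(S) = S + S*(-2) = S - 2*S = -S)
B = 1453/1407 (B = 1 + ((36 + 148)/(2403 - 527))/3 = 1 + (184/1876)/3 = 1 + (184*(1/1876))/3 = 1 + (⅓)*(46/469) = 1 + 46/1407 = 1453/1407 ≈ 1.0327)
√(n(-35) + B) = √(-1*(-35) + 1453/1407) = √(35 + 1453/1407) = √(50698/1407) = √71332086/1407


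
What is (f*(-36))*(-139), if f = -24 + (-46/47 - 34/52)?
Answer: -78370146/611 ≈ -1.2827e+5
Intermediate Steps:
f = -31323/1222 (f = -24 + (-46*1/47 - 34*1/52) = -24 + (-46/47 - 17/26) = -24 - 1995/1222 = -31323/1222 ≈ -25.633)
(f*(-36))*(-139) = -31323/1222*(-36)*(-139) = (563814/611)*(-139) = -78370146/611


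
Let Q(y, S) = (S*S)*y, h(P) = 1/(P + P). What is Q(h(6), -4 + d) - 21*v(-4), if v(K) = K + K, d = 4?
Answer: 168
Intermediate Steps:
v(K) = 2*K
h(P) = 1/(2*P)
Q(y, S) = y*S² (Q(y, S) = S²*y = y*S²)
Q(h(6), -4 + d) - 21*v(-4) = ((½)/6)*(-4 + 4)² - 42*(-4) = ((½)*(⅙))*0² - 21*(-8) = (1/12)*0 + 168 = 0 + 168 = 168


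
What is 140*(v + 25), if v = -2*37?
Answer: -6860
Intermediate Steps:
v = -74
140*(v + 25) = 140*(-74 + 25) = 140*(-49) = -6860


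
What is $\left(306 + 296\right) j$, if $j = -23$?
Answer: $-13846$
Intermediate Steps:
$\left(306 + 296\right) j = \left(306 + 296\right) \left(-23\right) = 602 \left(-23\right) = -13846$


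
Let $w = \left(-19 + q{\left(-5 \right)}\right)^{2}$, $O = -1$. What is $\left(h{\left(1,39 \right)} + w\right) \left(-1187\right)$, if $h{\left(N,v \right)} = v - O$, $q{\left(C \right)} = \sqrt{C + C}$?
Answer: $-464117 + 45106 i \sqrt{10} \approx -4.6412 \cdot 10^{5} + 1.4264 \cdot 10^{5} i$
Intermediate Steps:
$q{\left(C \right)} = \sqrt{2} \sqrt{C}$ ($q{\left(C \right)} = \sqrt{2 C} = \sqrt{2} \sqrt{C}$)
$h{\left(N,v \right)} = 1 + v$ ($h{\left(N,v \right)} = v - -1 = v + 1 = 1 + v$)
$w = \left(-19 + i \sqrt{10}\right)^{2}$ ($w = \left(-19 + \sqrt{2} \sqrt{-5}\right)^{2} = \left(-19 + \sqrt{2} i \sqrt{5}\right)^{2} = \left(-19 + i \sqrt{10}\right)^{2} \approx 351.0 - 120.17 i$)
$\left(h{\left(1,39 \right)} + w\right) \left(-1187\right) = \left(\left(1 + 39\right) + \left(19 - i \sqrt{10}\right)^{2}\right) \left(-1187\right) = \left(40 + \left(19 - i \sqrt{10}\right)^{2}\right) \left(-1187\right) = -47480 - 1187 \left(19 - i \sqrt{10}\right)^{2}$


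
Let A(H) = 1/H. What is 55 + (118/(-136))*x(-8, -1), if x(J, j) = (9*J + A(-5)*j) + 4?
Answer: 38701/340 ≈ 113.83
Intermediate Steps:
x(J, j) = 4 + 9*J - j/5 (x(J, j) = (9*J + j/(-5)) + 4 = (9*J - j/5) + 4 = 4 + 9*J - j/5)
55 + (118/(-136))*x(-8, -1) = 55 + (118/(-136))*(4 + 9*(-8) - ⅕*(-1)) = 55 + (118*(-1/136))*(4 - 72 + ⅕) = 55 - 59/68*(-339/5) = 55 + 20001/340 = 38701/340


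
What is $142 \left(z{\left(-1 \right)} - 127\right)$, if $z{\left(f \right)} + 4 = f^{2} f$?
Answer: $-18744$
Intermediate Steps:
$z{\left(f \right)} = -4 + f^{3}$ ($z{\left(f \right)} = -4 + f^{2} f = -4 + f^{3}$)
$142 \left(z{\left(-1 \right)} - 127\right) = 142 \left(\left(-4 + \left(-1\right)^{3}\right) - 127\right) = 142 \left(\left(-4 - 1\right) - 127\right) = 142 \left(-5 - 127\right) = 142 \left(-132\right) = -18744$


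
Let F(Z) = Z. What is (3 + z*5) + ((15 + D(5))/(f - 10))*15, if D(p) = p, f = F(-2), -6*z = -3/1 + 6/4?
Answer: -83/4 ≈ -20.750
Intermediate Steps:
z = ¼ (z = -(-3/1 + 6/4)/6 = -(-3*1 + 6*(¼))/6 = -(-3 + 3/2)/6 = -⅙*(-3/2) = ¼ ≈ 0.25000)
f = -2
(3 + z*5) + ((15 + D(5))/(f - 10))*15 = (3 + (¼)*5) + ((15 + 5)/(-2 - 10))*15 = (3 + 5/4) + (20/(-12))*15 = 17/4 + (20*(-1/12))*15 = 17/4 - 5/3*15 = 17/4 - 25 = -83/4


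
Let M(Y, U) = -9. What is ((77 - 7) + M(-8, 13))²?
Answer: 3721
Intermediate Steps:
((77 - 7) + M(-8, 13))² = ((77 - 7) - 9)² = (70 - 9)² = 61² = 3721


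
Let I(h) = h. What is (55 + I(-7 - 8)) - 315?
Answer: -275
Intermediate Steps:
(55 + I(-7 - 8)) - 315 = (55 + (-7 - 8)) - 315 = (55 - 15) - 315 = 40 - 315 = -275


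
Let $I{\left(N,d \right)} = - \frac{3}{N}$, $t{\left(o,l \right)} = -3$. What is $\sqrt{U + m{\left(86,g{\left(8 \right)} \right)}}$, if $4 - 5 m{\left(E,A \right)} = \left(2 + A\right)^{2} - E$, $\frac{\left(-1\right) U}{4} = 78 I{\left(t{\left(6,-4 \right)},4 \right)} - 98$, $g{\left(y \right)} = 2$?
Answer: $\frac{\sqrt{2370}}{5} \approx 9.7365$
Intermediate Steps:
$U = 80$ ($U = - 4 \left(78 \left(- \frac{3}{-3}\right) - 98\right) = - 4 \left(78 \left(\left(-3\right) \left(- \frac{1}{3}\right)\right) - 98\right) = - 4 \left(78 \cdot 1 - 98\right) = - 4 \left(78 - 98\right) = \left(-4\right) \left(-20\right) = 80$)
$m{\left(E,A \right)} = \frac{4}{5} - \frac{\left(2 + A\right)^{2}}{5} + \frac{E}{5}$ ($m{\left(E,A \right)} = \frac{4}{5} - \frac{\left(2 + A\right)^{2} - E}{5} = \frac{4}{5} + \left(- \frac{\left(2 + A\right)^{2}}{5} + \frac{E}{5}\right) = \frac{4}{5} - \frac{\left(2 + A\right)^{2}}{5} + \frac{E}{5}$)
$\sqrt{U + m{\left(86,g{\left(8 \right)} \right)}} = \sqrt{80 + \left(\frac{4}{5} - \frac{\left(2 + 2\right)^{2}}{5} + \frac{1}{5} \cdot 86\right)} = \sqrt{80 + \left(\frac{4}{5} - \frac{4^{2}}{5} + \frac{86}{5}\right)} = \sqrt{80 + \left(\frac{4}{5} - \frac{16}{5} + \frac{86}{5}\right)} = \sqrt{80 + \frac{74}{5}} = \sqrt{\frac{474}{5}} = \frac{\sqrt{2370}}{5}$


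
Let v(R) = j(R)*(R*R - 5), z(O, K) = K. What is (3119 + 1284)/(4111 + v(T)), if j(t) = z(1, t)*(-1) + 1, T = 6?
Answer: 4403/3956 ≈ 1.1130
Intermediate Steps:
j(t) = 1 - t (j(t) = t*(-1) + 1 = -t + 1 = 1 - t)
v(R) = (1 - R)*(-5 + R**2) (v(R) = (1 - R)*(R*R - 5) = (1 - R)*(R**2 - 5) = (1 - R)*(-5 + R**2))
(3119 + 1284)/(4111 + v(T)) = (3119 + 1284)/(4111 - (-1 + 6)*(-5 + 6**2)) = 4403/(4111 - 1*5*(-5 + 36)) = 4403/(4111 - 1*5*31) = 4403/(4111 - 155) = 4403/3956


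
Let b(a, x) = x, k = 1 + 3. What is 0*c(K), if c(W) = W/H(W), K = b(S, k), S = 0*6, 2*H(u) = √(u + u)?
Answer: 0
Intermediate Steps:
H(u) = √2*√u/2 (H(u) = √(u + u)/2 = √(2*u)/2 = (√2*√u)/2 = √2*√u/2)
k = 4
S = 0
K = 4
c(W) = √2*√W (c(W) = W/((√2*√W/2)) = W*(√2/√W) = √2*√W)
0*c(K) = 0*(√2*√4) = 0*(√2*2) = 0*(2*√2) = 0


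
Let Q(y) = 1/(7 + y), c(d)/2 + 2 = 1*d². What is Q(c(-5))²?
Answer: 1/2809 ≈ 0.00035600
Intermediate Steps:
c(d) = -4 + 2*d² (c(d) = -4 + 2*(1*d²) = -4 + 2*d²)
Q(c(-5))² = (1/(7 + (-4 + 2*(-5)²)))² = (1/(7 + (-4 + 2*25)))² = (1/(7 + (-4 + 50)))² = (1/(7 + 46))² = (1/53)² = 1/2809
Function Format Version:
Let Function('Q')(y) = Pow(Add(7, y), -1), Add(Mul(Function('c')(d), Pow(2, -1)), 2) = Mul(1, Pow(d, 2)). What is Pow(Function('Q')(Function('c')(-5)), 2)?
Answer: Rational(1, 2809) ≈ 0.00035600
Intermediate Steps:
Function('c')(d) = Add(-4, Mul(2, Pow(d, 2))) (Function('c')(d) = Add(-4, Mul(2, Mul(1, Pow(d, 2)))) = Add(-4, Mul(2, Pow(d, 2))))
Pow(Function('Q')(Function('c')(-5)), 2) = Pow(Pow(Add(7, Add(-4, Mul(2, Pow(-5, 2)))), -1), 2) = Pow(Pow(Add(7, Add(-4, Mul(2, 25))), -1), 2) = Pow(Pow(Add(7, Add(-4, 50)), -1), 2) = Pow(Pow(Add(7, 46), -1), 2) = Pow(Pow(53, -1), 2) = Pow(Rational(1, 53), 2) = Rational(1, 2809)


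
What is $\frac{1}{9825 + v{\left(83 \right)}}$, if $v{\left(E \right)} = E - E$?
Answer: $\frac{1}{9825} \approx 0.00010178$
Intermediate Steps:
$v{\left(E \right)} = 0$
$\frac{1}{9825 + v{\left(83 \right)}} = \frac{1}{9825 + 0} = \frac{1}{9825}$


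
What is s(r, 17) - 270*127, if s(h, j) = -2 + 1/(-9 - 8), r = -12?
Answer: -582965/17 ≈ -34292.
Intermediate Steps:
s(h, j) = -35/17 (s(h, j) = -2 + 1/(-17) = -2 - 1/17 = -35/17)
s(r, 17) - 270*127 = -35/17 - 270*127 = -35/17 - 34290 = -582965/17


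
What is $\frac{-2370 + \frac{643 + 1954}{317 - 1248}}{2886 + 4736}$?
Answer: $- \frac{45083}{144818} \approx -0.31131$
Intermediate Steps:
$\frac{-2370 + \frac{643 + 1954}{317 - 1248}}{2886 + 4736} = \frac{-2370 + \frac{2597}{-931}}{7622} = \left(-2370 + 2597 \left(- \frac{1}{931}\right)\right) \frac{1}{7622} = \left(-2370 - \frac{53}{19}\right) \frac{1}{7622} = \left(- \frac{45083}{19}\right) \frac{1}{7622} = - \frac{45083}{144818}$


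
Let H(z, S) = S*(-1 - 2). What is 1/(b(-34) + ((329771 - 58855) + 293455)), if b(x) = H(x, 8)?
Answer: 1/564347 ≈ 1.7720e-6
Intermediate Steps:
H(z, S) = -3*S (H(z, S) = S*(-3) = -3*S)
b(x) = -24 (b(x) = -3*8 = -24)
1/(b(-34) + ((329771 - 58855) + 293455)) = 1/(-24 + ((329771 - 58855) + 293455)) = 1/(-24 + (270916 + 293455)) = 1/(-24 + 564371) = 1/564347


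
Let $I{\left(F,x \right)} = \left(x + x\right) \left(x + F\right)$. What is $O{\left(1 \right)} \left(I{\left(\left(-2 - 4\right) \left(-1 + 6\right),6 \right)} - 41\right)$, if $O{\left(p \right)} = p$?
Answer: $-329$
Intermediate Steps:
$I{\left(F,x \right)} = 2 x \left(F + x\right)$
$O{\left(1 \right)} \left(I{\left(\left(-2 - 4\right) \left(-1 + 6\right),6 \right)} - 41\right) = 1 \left(2 \cdot 6 \left(\left(-2 - 4\right) \left(-1 + 6\right) + 6\right) - 41\right) = 1 \left(2 \cdot 6 \left(\left(-6\right) 5 + 6\right) - 41\right) = 1 \left(2 \cdot 6 \left(-30 + 6\right) - 41\right) = 1 \left(2 \cdot 6 \left(-24\right) - 41\right) = 1 \left(-288 - 41\right) = 1 \left(-329\right) = -329$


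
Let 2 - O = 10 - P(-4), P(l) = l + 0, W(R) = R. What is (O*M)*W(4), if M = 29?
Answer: -1392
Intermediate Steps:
P(l) = l
O = -12 (O = 2 - (10 - 1*(-4)) = 2 - (10 + 4) = 2 - 1*14 = 2 - 14 = -12)
(O*M)*W(4) = -12*29*4 = -348*4 = -1392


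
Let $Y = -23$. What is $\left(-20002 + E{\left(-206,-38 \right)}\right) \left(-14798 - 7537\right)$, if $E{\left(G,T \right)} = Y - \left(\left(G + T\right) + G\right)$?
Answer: $437207625$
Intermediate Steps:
$E{\left(G,T \right)} = -23 - T - 2 G$ ($E{\left(G,T \right)} = -23 - \left(\left(G + T\right) + G\right) = -23 - \left(T + 2 G\right) = -23 - T - 2 G$)
$\left(-20002 + E{\left(-206,-38 \right)}\right) \left(-14798 - 7537\right) = \left(-20002 - -427\right) \left(-14798 - 7537\right) = \left(-20002 + \left(-23 + 38 + 412\right)\right) \left(-22335\right) = \left(-20002 + 427\right) \left(-22335\right) = \left(-19575\right) \left(-22335\right) = 437207625$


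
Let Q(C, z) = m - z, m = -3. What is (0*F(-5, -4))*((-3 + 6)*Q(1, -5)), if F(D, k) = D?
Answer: 0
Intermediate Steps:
Q(C, z) = -3 - z
(0*F(-5, -4))*((-3 + 6)*Q(1, -5)) = (0*(-5))*((-3 + 6)*(-3 - 1*(-5))) = 0*(3*(-3 + 5)) = 0*(3*2) = 0*6 = 0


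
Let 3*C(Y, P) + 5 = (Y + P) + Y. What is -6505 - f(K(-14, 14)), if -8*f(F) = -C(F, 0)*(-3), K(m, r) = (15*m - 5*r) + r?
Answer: -52577/8 ≈ -6572.1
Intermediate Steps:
C(Y, P) = -5/3 + P/3 + 2*Y/3 (C(Y, P) = -5/3 + ((Y + P) + Y)/3 = -5/3 + ((P + Y) + Y)/3 = -5/3 + (P + 2*Y)/3 = -5/3 + (P/3 + 2*Y/3) = -5/3 + P/3 + 2*Y/3)
K(m, r) = -4*r + 15*m (K(m, r) = (-5*r + 15*m) + r = -4*r + 15*m)
f(F) = 5/8 - F/4 (f(F) = -(-(-5/3 + (⅓)*0 + 2*F/3))*(-3)/8 = -(-(-5/3 + 0 + 2*F/3))*(-3)/8 = -(-(-5/3 + 2*F/3))*(-3)/8 = -(5/3 - 2*F/3)*(-3)/8 = -(-5 + 2*F)/8 = 5/8 - F/4)
-6505 - f(K(-14, 14)) = -6505 - (5/8 - (-4*14 + 15*(-14))/4) = -6505 - (5/8 - (-56 - 210)/4) = -6505 - (5/8 - ¼*(-266)) = -6505 - (5/8 + 133/2) = -6505 - 1*537/8 = -6505 - 537/8 = -52577/8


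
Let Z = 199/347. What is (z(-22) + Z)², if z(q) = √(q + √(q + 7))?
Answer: (199 + 347*√(-22 + I*√15))²/120409 ≈ -21.199 + 9.2734*I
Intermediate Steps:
z(q) = √(q + √(7 + q))
Z = 199/347 (Z = 199*(1/347) = 199/347 ≈ 0.57349)
(z(-22) + Z)² = (√(-22 + √(7 - 22)) + 199/347)² = (√(-22 + √(-15)) + 199/347)² = (√(-22 + I*√15) + 199/347)² = (199/347 + √(-22 + I*√15))²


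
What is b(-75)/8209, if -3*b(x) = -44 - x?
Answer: -31/24627 ≈ -0.0012588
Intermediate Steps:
b(x) = 44/3 + x/3 (b(x) = -(-44 - x)/3 = 44/3 + x/3)
b(-75)/8209 = (44/3 + (1/3)*(-75))/8209 = (44/3 - 25)*(1/8209) = -31/3*1/8209 = -31/24627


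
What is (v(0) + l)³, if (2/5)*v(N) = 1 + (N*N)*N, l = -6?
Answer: -343/8 ≈ -42.875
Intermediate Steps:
v(N) = 5/2 + 5*N³/2 (v(N) = 5*(1 + (N*N)*N)/2 = 5*(1 + N²*N)/2 = 5*(1 + N³)/2 = 5/2 + 5*N³/2)
(v(0) + l)³ = ((5/2 + (5/2)*0³) - 6)³ = ((5/2 + (5/2)*0) - 6)³ = ((5/2 + 0) - 6)³ = (5/2 - 6)³ = (-7/2)³ = -343/8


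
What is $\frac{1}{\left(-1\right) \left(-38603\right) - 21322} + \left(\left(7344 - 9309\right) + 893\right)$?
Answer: $- \frac{18525231}{17281} \approx -1072.0$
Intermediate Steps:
$\frac{1}{\left(-1\right) \left(-38603\right) - 21322} + \left(\left(7344 - 9309\right) + 893\right) = \frac{1}{38603 - 21322} + \left(-1965 + 893\right) = \frac{1}{17281} - 1072 = - \frac{18525231}{17281}$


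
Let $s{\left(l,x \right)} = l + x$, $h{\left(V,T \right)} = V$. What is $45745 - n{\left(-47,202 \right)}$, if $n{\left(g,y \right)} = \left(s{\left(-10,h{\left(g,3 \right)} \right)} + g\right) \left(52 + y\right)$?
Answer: $72161$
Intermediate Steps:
$n{\left(g,y \right)} = \left(-10 + 2 g\right) \left(52 + y\right)$ ($n{\left(g,y \right)} = \left(\left(-10 + g\right) + g\right) \left(52 + y\right) = \left(-10 + 2 g\right) \left(52 + y\right)$)
$45745 - n{\left(-47,202 \right)} = 45745 - \left(-520 + 104 \left(-47\right) - 9494 + 202 \left(-10 - 47\right)\right) = 45745 - \left(-520 - 4888 - 9494 + 202 \left(-57\right)\right) = 45745 - \left(-520 - 4888 - 9494 - 11514\right) = 45745 - -26416 = 45745 + 26416 = 72161$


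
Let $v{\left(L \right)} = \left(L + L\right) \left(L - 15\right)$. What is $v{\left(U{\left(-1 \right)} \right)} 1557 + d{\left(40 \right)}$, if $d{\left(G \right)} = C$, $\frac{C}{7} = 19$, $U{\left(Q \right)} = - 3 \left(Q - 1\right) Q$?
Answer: $392497$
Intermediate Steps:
$U{\left(Q \right)} = Q \left(3 - 3 Q\right)$ ($U{\left(Q \right)} = - 3 \left(Q - 1\right) Q = - 3 \left(-1 + Q\right) Q = \left(3 - 3 Q\right) Q = Q \left(3 - 3 Q\right)$)
$C = 133$ ($C = 7 \cdot 19 = 133$)
$d{\left(G \right)} = 133$
$v{\left(L \right)} = 2 L \left(-15 + L\right)$
$v{\left(U{\left(-1 \right)} \right)} 1557 + d{\left(40 \right)} = 2 \cdot 3 \left(-1\right) \left(1 - -1\right) \left(-15 + 3 \left(-1\right) \left(1 - -1\right)\right) 1557 + 133 = 2 \cdot 3 \left(-1\right) \left(1 + 1\right) \left(-15 + 3 \left(-1\right) \left(1 + 1\right)\right) 1557 + 133 = 2 \cdot 3 \left(-1\right) 2 \left(-15 + 3 \left(-1\right) 2\right) 1557 + 133 = 2 \left(-6\right) \left(-15 - 6\right) 1557 + 133 = 2 \left(-6\right) \left(-21\right) 1557 + 133 = 252 \cdot 1557 + 133 = 392364 + 133 = 392497$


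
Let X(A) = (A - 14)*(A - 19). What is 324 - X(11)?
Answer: 300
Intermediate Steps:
X(A) = (-19 + A)*(-14 + A) (X(A) = (-14 + A)*(-19 + A) = (-19 + A)*(-14 + A))
324 - X(11) = 324 - (266 + 11**2 - 33*11) = 324 - (266 + 121 - 363) = 324 - 1*24 = 324 - 24 = 300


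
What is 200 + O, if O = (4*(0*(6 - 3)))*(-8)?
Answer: 200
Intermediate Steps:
O = 0 (O = (4*(0*3))*(-8) = (4*0)*(-8) = 0*(-8) = 0)
200 + O = 200 + 0 = 200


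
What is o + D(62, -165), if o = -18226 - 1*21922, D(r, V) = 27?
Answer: -40121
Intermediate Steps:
o = -40148 (o = -18226 - 21922 = -40148)
o + D(62, -165) = -40148 + 27 = -40121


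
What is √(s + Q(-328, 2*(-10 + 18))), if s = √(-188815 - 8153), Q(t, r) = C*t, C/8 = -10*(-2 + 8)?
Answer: √(157440 + 2*I*√49242) ≈ 396.79 + 0.5593*I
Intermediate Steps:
C = -480 (C = 8*(-10*(-2 + 8)) = 8*(-10*6) = 8*(-60) = -480)
Q(t, r) = -480*t
s = 2*I*√49242 (s = √(-196968) = 2*I*√49242 ≈ 443.81*I)
√(s + Q(-328, 2*(-10 + 18))) = √(2*I*√49242 - 480*(-328)) = √(2*I*√49242 + 157440) = √(157440 + 2*I*√49242)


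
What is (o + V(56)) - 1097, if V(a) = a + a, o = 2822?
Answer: 1837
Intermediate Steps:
V(a) = 2*a
(o + V(56)) - 1097 = (2822 + 2*56) - 1097 = (2822 + 112) - 1097 = 2934 - 1097 = 1837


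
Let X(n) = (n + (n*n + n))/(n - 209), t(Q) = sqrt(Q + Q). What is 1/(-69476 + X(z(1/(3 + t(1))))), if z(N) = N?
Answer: -16454990412/1143226999242401 - 1393*sqrt(2)/3429680997727203 ≈ -1.4393e-5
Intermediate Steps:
t(Q) = sqrt(2)*sqrt(Q) (t(Q) = sqrt(2*Q) = sqrt(2)*sqrt(Q))
X(n) = (n**2 + 2*n)/(-209 + n) (X(n) = (n + (n**2 + n))/(-209 + n) = (n + (n + n**2))/(-209 + n) = (n**2 + 2*n)/(-209 + n))
1/(-69476 + X(z(1/(3 + t(1))))) = 1/(-69476 + (2 + 1/(3 + sqrt(2)*sqrt(1)))/((3 + sqrt(2)*sqrt(1))*(-209 + 1/(3 + sqrt(2)*sqrt(1))))) = 1/(-69476 + (2 + 1/(3 + sqrt(2)*1))/((3 + sqrt(2)*1)*(-209 + 1/(3 + sqrt(2)*1)))) = 1/(-69476 + (2 + 1/(3 + sqrt(2)))/((3 + sqrt(2))*(-209 + 1/(3 + sqrt(2))))) = 1/(-69476 + (2 + 1/(3 + sqrt(2)))/((-209 + 1/(3 + sqrt(2)))*(3 + sqrt(2))))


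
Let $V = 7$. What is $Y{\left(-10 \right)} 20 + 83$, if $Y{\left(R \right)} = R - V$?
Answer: $-257$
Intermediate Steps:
$Y{\left(R \right)} = -7 + R$ ($Y{\left(R \right)} = R - 7 = -7 + R$)
$Y{\left(-10 \right)} 20 + 83 = \left(-7 - 10\right) 20 + 83 = \left(-17\right) 20 + 83 = -340 + 83 = -257$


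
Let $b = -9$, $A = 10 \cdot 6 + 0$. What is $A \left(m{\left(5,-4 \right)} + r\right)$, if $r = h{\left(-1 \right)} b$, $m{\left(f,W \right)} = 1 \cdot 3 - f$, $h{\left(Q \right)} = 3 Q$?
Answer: $1500$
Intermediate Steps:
$A = 60$ ($A = 60 + 0 = 60$)
$m{\left(f,W \right)} = 3 - f$
$r = 27$ ($r = 3 \left(-1\right) \left(-9\right) = \left(-3\right) \left(-9\right) = 27$)
$A \left(m{\left(5,-4 \right)} + r\right) = 60 \left(\left(3 - 5\right) + 27\right) = 60 \left(-2 + 27\right) = 60 \cdot 25 = 1500$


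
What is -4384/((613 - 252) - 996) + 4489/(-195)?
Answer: -399127/24765 ≈ -16.117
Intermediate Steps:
-4384/((613 - 252) - 996) + 4489/(-195) = -4384/(361 - 996) + 4489*(-1/195) = -4384/(-635) - 4489/195 = -4384*(-1/635) - 4489/195 = 4384/635 - 4489/195 = -399127/24765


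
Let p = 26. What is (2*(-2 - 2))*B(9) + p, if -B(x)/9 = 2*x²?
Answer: 11690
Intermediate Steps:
B(x) = -18*x²
(2*(-2 - 2))*B(9) + p = (2*(-2 - 2))*(-18*9²) + 26 = (2*(-4))*(-18*81) + 26 = -8*(-1458) + 26 = 11664 + 26 = 11690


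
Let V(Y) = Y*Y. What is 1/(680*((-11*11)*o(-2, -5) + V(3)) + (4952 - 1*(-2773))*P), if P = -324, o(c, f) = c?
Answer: -1/2332220 ≈ -4.2878e-7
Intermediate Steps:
V(Y) = Y²
1/(680*((-11*11)*o(-2, -5) + V(3)) + (4952 - 1*(-2773))*P) = 1/(680*(-11*11*(-2) + 3²) + (4952 - 1*(-2773))*(-324)) = 1/(680*(-121*(-2) + 9) + (4952 + 2773)*(-324)) = 1/(680*(242 + 9) + 7725*(-324)) = 1/(680*251 - 2502900) = 1/(170680 - 2502900) = 1/(-2332220) = -1/2332220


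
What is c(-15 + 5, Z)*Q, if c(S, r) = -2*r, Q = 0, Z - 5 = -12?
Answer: 0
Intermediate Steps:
Z = -7 (Z = 5 - 12 = -7)
c(-15 + 5, Z)*Q = -2*(-7)*0 = 14*0 = 0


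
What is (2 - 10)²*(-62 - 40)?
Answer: -6528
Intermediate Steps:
(2 - 10)²*(-62 - 40) = (-8)²*(-102) = 64*(-102) = -6528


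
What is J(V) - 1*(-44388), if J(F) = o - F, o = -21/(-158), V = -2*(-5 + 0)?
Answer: 7011745/158 ≈ 44378.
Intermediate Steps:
V = 10 (V = -2*(-5) = 10)
o = 21/158 (o = -21*(-1/158) = 21/158 ≈ 0.13291)
J(F) = 21/158 - F
J(V) - 1*(-44388) = (21/158 - 1*10) - 1*(-44388) = (21/158 - 10) + 44388 = -1559/158 + 44388 = 7011745/158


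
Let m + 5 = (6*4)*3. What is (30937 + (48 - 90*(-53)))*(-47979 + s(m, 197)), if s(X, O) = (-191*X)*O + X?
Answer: -91851770355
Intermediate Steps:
m = 67 (m = -5 + (6*4)*3 = -5 + 24*3 = -5 + 72 = 67)
s(X, O) = X - 191*O*X (s(X, O) = -191*O*X + X = X - 191*O*X)
(30937 + (48 - 90*(-53)))*(-47979 + s(m, 197)) = (30937 + (48 - 90*(-53)))*(-47979 + 67*(1 - 191*197)) = (30937 + (48 + 4770))*(-47979 + 67*(1 - 37627)) = (30937 + 4818)*(-47979 + 67*(-37626)) = 35755*(-47979 - 2520942) = 35755*(-2568921) = -91851770355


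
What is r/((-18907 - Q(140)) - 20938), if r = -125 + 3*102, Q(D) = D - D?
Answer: -181/39845 ≈ -0.0045426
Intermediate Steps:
Q(D) = 0
r = 181 (r = -125 + 306 = 181)
r/((-18907 - Q(140)) - 20938) = 181/((-18907 - 1*0) - 20938) = 181/((-18907 + 0) - 20938) = 181/(-18907 - 20938) = 181/(-39845) = 181*(-1/39845) = -181/39845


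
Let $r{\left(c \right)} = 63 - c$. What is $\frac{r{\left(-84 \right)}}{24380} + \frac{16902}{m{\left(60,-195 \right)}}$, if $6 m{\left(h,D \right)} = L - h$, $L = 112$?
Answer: $\frac{618108051}{316940} \approx 1950.2$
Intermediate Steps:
$m{\left(h,D \right)} = \frac{56}{3} - \frac{h}{6}$ ($m{\left(h,D \right)} = \frac{112 - h}{6} = \frac{56}{3} - \frac{h}{6}$)
$\frac{r{\left(-84 \right)}}{24380} + \frac{16902}{m{\left(60,-195 \right)}} = \frac{63 - -84}{24380} + \frac{16902}{\frac{56}{3} - 10} = \left(63 + 84\right) \frac{1}{24380} + \frac{16902}{\frac{56}{3} - 10} = 147 \cdot \frac{1}{24380} + \frac{16902}{\frac{26}{3}} = \frac{147}{24380} + 16902 \cdot \frac{3}{26} = \frac{147}{24380} + \frac{25353}{13} = \frac{618108051}{316940}$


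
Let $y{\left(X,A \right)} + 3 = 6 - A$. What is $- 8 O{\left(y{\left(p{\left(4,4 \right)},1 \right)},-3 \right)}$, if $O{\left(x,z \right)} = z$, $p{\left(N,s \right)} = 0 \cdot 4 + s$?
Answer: $24$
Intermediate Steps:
$p{\left(N,s \right)} = s$ ($p{\left(N,s \right)} = 0 + s = s$)
$y{\left(X,A \right)} = 3 - A$ ($y{\left(X,A \right)} = -3 - \left(-6 + A\right) = 3 - A$)
$- 8 O{\left(y{\left(p{\left(4,4 \right)},1 \right)},-3 \right)} = \left(-8\right) \left(-3\right) = 24$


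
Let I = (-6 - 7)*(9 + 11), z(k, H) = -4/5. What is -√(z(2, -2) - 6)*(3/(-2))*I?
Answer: -78*I*√170 ≈ -1017.0*I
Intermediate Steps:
z(k, H) = -⅘ (z(k, H) = -4*⅕ = -⅘)
I = -260 (I = -13*20 = -260)
-√(z(2, -2) - 6)*(3/(-2))*I = -√(-⅘ - 6)*(3/(-2))*(-260) = -√(-34/5)*(3*(-½))*(-260) = -(I*√170/5)*(-3/2)*(-260) = -(-3*I*√170/10)*(-260) = -78*I*√170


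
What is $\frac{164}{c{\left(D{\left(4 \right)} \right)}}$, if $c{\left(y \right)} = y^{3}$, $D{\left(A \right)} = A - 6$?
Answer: $- \frac{41}{2} \approx -20.5$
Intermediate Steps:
$D{\left(A \right)} = -6 + A$ ($D{\left(A \right)} = A - 6 = -6 + A$)
$\frac{164}{c{\left(D{\left(4 \right)} \right)}} = \frac{164}{\left(-6 + 4\right)^{3}} = \frac{164}{\left(-2\right)^{3}} = \frac{164}{-8} = 164 \left(- \frac{1}{8}\right) = - \frac{41}{2}$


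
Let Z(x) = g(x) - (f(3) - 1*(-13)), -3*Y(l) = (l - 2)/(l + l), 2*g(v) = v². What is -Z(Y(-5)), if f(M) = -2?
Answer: 19751/1800 ≈ 10.973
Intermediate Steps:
g(v) = v²/2
Y(l) = -(-2 + l)/(6*l) (Y(l) = -(l - 2)/(3*(l + l)) = -(-2 + l)/(3*(2*l)) = -(-2 + l)*1/(2*l)/3 = -(-2 + l)/(6*l))
Z(x) = -11 + x²/2 (Z(x) = x²/2 - (-2 - 1*(-13)) = x²/2 - (-2 + 13) = x²/2 - 1*11 = x²/2 - 11 = -11 + x²/2)
-Z(Y(-5)) = -(-11 + ((⅙)*(2 - 1*(-5))/(-5))²/2) = -(-11 + ((⅙)*(-⅕)*(2 + 5))²/2) = -(-11 + ((⅙)*(-⅕)*7)²/2) = -(-11 + (-7/30)²/2) = -(-11 + (½)*(49/900)) = -(-11 + 49/1800) = -1*(-19751/1800) = 19751/1800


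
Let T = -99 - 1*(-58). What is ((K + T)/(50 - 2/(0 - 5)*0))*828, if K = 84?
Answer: 17802/25 ≈ 712.08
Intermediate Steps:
T = -41 (T = -99 + 58 = -41)
((K + T)/(50 - 2/(0 - 5)*0))*828 = ((84 - 41)/(50 - 2/(0 - 5)*0))*828 = (43/(50 - 2/(-5)*0))*828 = (43/(50 - 2*(-⅕)*0))*828 = (43/(50 + (⅖)*0))*828 = (43/(50 + 0))*828 = (43/50)*828 = 17802/25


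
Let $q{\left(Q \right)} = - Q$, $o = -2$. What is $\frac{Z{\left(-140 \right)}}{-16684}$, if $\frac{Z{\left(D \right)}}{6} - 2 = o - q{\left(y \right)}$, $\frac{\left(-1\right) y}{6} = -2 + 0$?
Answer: $- \frac{18}{4171} \approx -0.0043155$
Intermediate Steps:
$y = 12$ ($y = - 6 \left(-2 + 0\right) = \left(-6\right) \left(-2\right) = 12$)
$Z{\left(D \right)} = 72$ ($Z{\left(D \right)} = 12 + 6 \left(-2 - \left(-1\right) 12\right) = 12 + 6 \left(-2 - -12\right) = 12 + 6 \left(-2 + 12\right) = 12 + 6 \cdot 10 = 12 + 60 = 72$)
$\frac{Z{\left(-140 \right)}}{-16684} = \frac{72}{-16684} = 72 \left(- \frac{1}{16684}\right) = - \frac{18}{4171}$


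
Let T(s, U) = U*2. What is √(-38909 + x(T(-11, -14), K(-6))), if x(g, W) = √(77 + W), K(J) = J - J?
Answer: √(-38909 + √77) ≈ 197.23*I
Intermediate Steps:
T(s, U) = 2*U
K(J) = 0
√(-38909 + x(T(-11, -14), K(-6))) = √(-38909 + √(77 + 0)) = √(-38909 + √77)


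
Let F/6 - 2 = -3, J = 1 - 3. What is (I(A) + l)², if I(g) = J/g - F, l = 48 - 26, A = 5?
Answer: 19044/25 ≈ 761.76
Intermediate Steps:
J = -2
F = -6 (F = 12 + 6*(-3) = 12 - 18 = -6)
l = 22
I(g) = 6 - 2/g (I(g) = -2/g - 1*(-6) = -2/g + 6 = 6 - 2/g)
(I(A) + l)² = ((6 - 2/5) + 22)² = ((6 - 2*⅕) + 22)² = ((6 - ⅖) + 22)² = (28/5 + 22)² = (138/5)² = 19044/25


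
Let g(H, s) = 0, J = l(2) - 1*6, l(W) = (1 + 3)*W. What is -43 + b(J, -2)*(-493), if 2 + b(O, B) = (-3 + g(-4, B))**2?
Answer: -3494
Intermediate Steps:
l(W) = 4*W
J = 2 (J = 4*2 - 1*6 = 8 - 6 = 2)
b(O, B) = 7 (b(O, B) = -2 + (-3 + 0)**2 = -2 + (-3)**2 = -2 + 9 = 7)
-43 + b(J, -2)*(-493) = -43 + 7*(-493) = -43 - 3451 = -3494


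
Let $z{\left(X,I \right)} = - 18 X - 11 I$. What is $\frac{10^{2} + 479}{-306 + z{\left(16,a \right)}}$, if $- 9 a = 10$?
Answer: $- \frac{5211}{5236} \approx -0.99522$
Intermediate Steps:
$a = - \frac{10}{9}$ ($a = \left(- \frac{1}{9}\right) 10 = - \frac{10}{9} \approx -1.1111$)
$\frac{10^{2} + 479}{-306 + z{\left(16,a \right)}} = \frac{10^{2} + 479}{-306 - \frac{2482}{9}} = \frac{100 + 479}{-306 + \left(-288 + \frac{110}{9}\right)} = \frac{579}{-306 - \frac{2482}{9}} = \frac{579}{- \frac{5236}{9}} = 579 \left(- \frac{9}{5236}\right) = - \frac{5211}{5236}$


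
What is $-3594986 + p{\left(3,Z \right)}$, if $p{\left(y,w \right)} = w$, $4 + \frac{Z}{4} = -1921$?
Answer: $-3602686$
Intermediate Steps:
$Z = -7700$ ($Z = -16 + 4 \left(-1921\right) = -16 - 7684 = -7700$)
$-3594986 + p{\left(3,Z \right)} = -3594986 - 7700 = -3602686$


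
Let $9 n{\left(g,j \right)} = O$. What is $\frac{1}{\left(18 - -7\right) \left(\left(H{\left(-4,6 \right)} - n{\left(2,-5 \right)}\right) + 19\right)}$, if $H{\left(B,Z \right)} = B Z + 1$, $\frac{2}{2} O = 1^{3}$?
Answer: $- \frac{9}{925} \approx -0.0097297$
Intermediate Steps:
$O = 1$ ($O = 1^{3} = 1$)
$n{\left(g,j \right)} = \frac{1}{9}$ ($n{\left(g,j \right)} = \frac{1}{9} \cdot 1 = \frac{1}{9}$)
$H{\left(B,Z \right)} = 1 + B Z$
$\frac{1}{\left(18 - -7\right) \left(\left(H{\left(-4,6 \right)} - n{\left(2,-5 \right)}\right) + 19\right)} = \frac{1}{\left(18 - -7\right) \left(\left(\left(1 - 24\right) - \frac{1}{9}\right) + 19\right)} = \frac{1}{\left(18 + 7\right) \left(\left(\left(1 - 24\right) - \frac{1}{9}\right) + 19\right)} = \frac{1}{25 \left(\left(-23 - \frac{1}{9}\right) + 19\right)} = \frac{1}{25 \left(- \frac{208}{9} + 19\right)} = \frac{1}{25 \left(- \frac{37}{9}\right)} = \frac{1}{- \frac{925}{9}} = - \frac{9}{925}$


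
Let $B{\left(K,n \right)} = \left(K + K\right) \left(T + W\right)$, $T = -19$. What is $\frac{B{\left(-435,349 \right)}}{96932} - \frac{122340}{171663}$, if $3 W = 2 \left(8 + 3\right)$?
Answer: $- \frac{1686046905}{2773272986} \approx -0.60796$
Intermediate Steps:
$W = \frac{22}{3}$ ($W = \frac{2 \left(8 + 3\right)}{3} = \frac{2 \cdot 11}{3} = \frac{1}{3} \cdot 22 = \frac{22}{3} \approx 7.3333$)
$B{\left(K,n \right)} = - \frac{70 K}{3}$ ($B{\left(K,n \right)} = \left(K + K\right) \left(-19 + \frac{22}{3}\right) = 2 K \left(- \frac{35}{3}\right) = - \frac{70 K}{3}$)
$\frac{B{\left(-435,349 \right)}}{96932} - \frac{122340}{171663} = \frac{\left(- \frac{70}{3}\right) \left(-435\right)}{96932} - \frac{122340}{171663} = 10150 \cdot \frac{1}{96932} - \frac{40780}{57221} = \frac{5075}{48466} - \frac{40780}{57221} = - \frac{1686046905}{2773272986}$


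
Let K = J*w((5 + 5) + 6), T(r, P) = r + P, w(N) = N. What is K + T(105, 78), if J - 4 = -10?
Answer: 87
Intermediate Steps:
T(r, P) = P + r
J = -6 (J = 4 - 10 = -6)
K = -96 (K = -6*((5 + 5) + 6) = -6*(10 + 6) = -6*16 = -96)
K + T(105, 78) = -96 + (78 + 105) = -96 + 183 = 87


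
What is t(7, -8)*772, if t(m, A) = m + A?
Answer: -772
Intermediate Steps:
t(m, A) = A + m
t(7, -8)*772 = (-8 + 7)*772 = -1*772 = -772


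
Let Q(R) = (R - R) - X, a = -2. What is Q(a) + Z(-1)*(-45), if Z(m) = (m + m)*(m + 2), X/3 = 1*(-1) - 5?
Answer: 108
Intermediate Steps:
X = -18 (X = 3*(1*(-1) - 5) = 3*(-1 - 5) = 3*(-6) = -18)
Q(R) = 18 (Q(R) = (R - R) - 1*(-18) = 0 + 18 = 18)
Z(m) = 2*m*(2 + m) (Z(m) = (2*m)*(2 + m) = 2*m*(2 + m))
Q(a) + Z(-1)*(-45) = 18 + (2*(-1)*(2 - 1))*(-45) = 18 + (2*(-1)*1)*(-45) = 18 - 2*(-45) = 18 + 90 = 108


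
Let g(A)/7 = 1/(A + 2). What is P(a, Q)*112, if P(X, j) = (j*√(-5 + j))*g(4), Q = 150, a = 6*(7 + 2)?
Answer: 19600*√145 ≈ 2.3602e+5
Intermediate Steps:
a = 54 (a = 6*9 = 54)
g(A) = 7/(2 + A) (g(A) = 7/(A + 2) = 7/(2 + A))
P(X, j) = 7*j*√(-5 + j)/6 (P(X, j) = (j*√(-5 + j))*(7/(2 + 4)) = (j*√(-5 + j))*(7/6) = 7*j*√(-5 + j)/6)
P(a, Q)*112 = ((7/6)*150*√(-5 + 150))*112 = ((7/6)*150*√145)*112 = (175*√145)*112 = 19600*√145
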